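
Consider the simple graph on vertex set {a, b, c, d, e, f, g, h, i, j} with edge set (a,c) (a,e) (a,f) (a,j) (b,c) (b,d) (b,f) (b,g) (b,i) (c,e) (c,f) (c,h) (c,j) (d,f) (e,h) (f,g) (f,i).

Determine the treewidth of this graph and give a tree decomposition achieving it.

The largest bag has 3 vertices, giving width 2; this decomposition certifies tw(G) ≤ 2. For the lower bound, the 3 vertices {a, c, j} are pairwise adjacent, and any tree decomposition puts a clique entirely inside one bag — forcing width ≥ 2. Hence tw(G) = 2 exactly.

Treewidth 2.
Bags: B1 = {b, d, f}  B2 = {b, f, i}  B3 = {b, c, f}  B4 = {a, c, f}  B5 = {a, c, j}  B6 = {b, f, g}  B7 = {a, c, e}  B8 = {c, e, h}
Tree: B1–B2, B2–B3, B3–B4, B4–B5, B2–B6, B4–B7, B7–B8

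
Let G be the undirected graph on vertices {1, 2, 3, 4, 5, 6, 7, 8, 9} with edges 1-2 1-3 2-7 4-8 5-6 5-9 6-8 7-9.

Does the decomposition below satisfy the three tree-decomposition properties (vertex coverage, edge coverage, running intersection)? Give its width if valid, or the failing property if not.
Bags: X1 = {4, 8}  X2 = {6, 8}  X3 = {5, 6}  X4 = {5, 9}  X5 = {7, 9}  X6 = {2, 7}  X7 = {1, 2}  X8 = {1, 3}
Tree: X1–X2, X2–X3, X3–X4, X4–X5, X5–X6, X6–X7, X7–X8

Vertex coverage: the bags together contain {1, 2, 3, 4, 5, 6, 7, 8, 9}, the full vertex set. Edge coverage: each edge of G has both endpoints in at least one bag. Running intersection: for every vertex, the bags containing it form a connected subtree. All three properties hold, so this is a valid tree decomposition of width max|bag| − 1 = 1, and hence tw(G) ≤ 1.

Yes; width 1.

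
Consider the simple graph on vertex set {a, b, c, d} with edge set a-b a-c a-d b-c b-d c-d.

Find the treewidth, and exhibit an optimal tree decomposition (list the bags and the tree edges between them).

Treewidth 3.
One optimal decomposition is:
Bags: B1 = {a, b, c, d}
Tree: (single bag)

With just one bag of size 4, the width is 4 − 1 = 3, so tw(G) ≤ 3. Conversely, {a, b, c, d} is a clique of size 4, and the vertices of any clique must share a bag in every tree decomposition; so some bag has ≥ 4 vertices and tw(G) ≥ 3. Hence tw(G) = 3 exactly.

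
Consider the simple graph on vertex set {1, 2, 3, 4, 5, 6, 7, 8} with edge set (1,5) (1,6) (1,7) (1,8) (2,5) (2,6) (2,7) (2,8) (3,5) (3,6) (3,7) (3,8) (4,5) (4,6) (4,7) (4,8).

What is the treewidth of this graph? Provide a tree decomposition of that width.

Treewidth 4.
One such decomposition:
Bags: B1 = {2, 5, 6, 7, 8}  B2 = {4, 5, 6, 7, 8}  B3 = {3, 5, 6, 7, 8}  B4 = {1, 5, 6, 7, 8}
Tree: B1–B2, B2–B3, B3–B4

The largest bag has 5 vertices, giving width 4; this decomposition certifies tw(G) ≤ 4. For the lower bound: the 5 vertex sets {2,8}, {4,5}, {3,6}, {7}, {1} are disjoint, each induces a connected subgraph, and every pair is joined by at least one edge of G. Contracting each set to a single vertex therefore yields K_{5} as a minor, and since treewidth is minor-monotone, tw(G) ≥ tw(K_{5}) = 4. Therefore the treewidth is 4.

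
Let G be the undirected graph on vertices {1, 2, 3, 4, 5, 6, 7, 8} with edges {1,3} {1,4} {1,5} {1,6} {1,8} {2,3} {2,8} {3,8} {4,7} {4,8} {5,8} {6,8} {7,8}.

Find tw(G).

A width-2 tree decomposition is:
Bags: B1 = {1, 4, 8}  B2 = {1, 5, 8}  B3 = {1, 3, 8}  B4 = {1, 6, 8}  B5 = {2, 3, 8}  B6 = {4, 7, 8}
Tree: B1–B2, B2–B3, B1–B4, B3–B5, B1–B6
Each bag holds 3 vertices, so the decomposition has width 2, which upper-bounds the treewidth. On the other hand G contains the 3-clique {1, 3, 8}. A clique must lie in a single bag of any decomposition, so no decomposition can have width below 2. Hence tw(G) = 2 exactly.

2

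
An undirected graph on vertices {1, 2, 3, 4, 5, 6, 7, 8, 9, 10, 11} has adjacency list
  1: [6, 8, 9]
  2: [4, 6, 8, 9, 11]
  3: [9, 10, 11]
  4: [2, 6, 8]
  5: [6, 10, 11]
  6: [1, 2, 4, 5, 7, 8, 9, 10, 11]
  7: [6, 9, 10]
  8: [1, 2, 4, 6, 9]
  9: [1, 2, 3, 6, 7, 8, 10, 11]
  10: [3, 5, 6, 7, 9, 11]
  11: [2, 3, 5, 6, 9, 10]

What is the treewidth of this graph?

A width-3 tree decomposition is:
Bags: B1 = {2, 6, 8, 9}  B2 = {2, 4, 6, 8}  B3 = {2, 6, 9, 11}  B4 = {6, 9, 10, 11}  B5 = {3, 9, 10, 11}  B6 = {1, 6, 8, 9}  B7 = {6, 7, 9, 10}  B8 = {5, 6, 10, 11}
Tree: B1–B2, B1–B3, B3–B4, B4–B5, B1–B6, B4–B7, B4–B8
Each bag holds 4 vertices, so the decomposition has width 3, which upper-bounds the treewidth. Conversely, {3, 9, 10, 11} is a clique of size 4, and the vertices of any clique must share a bag in every tree decomposition; so some bag has ≥ 4 vertices and tw(G) ≥ 3. Combining the bounds, tw(G) = 3.

3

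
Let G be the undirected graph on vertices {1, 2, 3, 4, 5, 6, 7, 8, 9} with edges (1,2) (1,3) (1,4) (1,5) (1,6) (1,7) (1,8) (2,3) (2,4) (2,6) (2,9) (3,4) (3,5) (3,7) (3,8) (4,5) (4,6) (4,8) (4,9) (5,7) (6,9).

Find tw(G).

A width-3 tree decomposition is:
Bags: B1 = {1, 2, 3, 4}  B2 = {1, 3, 4, 5}  B3 = {1, 3, 4, 8}  B4 = {1, 2, 4, 6}  B5 = {1, 3, 5, 7}  B6 = {2, 4, 6, 9}
Tree: B1–B2, B1–B3, B1–B4, B2–B5, B4–B6
Each bag holds 4 vertices, so the decomposition has width 3, which upper-bounds the treewidth. For the lower bound, the 4 vertices {1, 3, 4, 8} are pairwise adjacent, and any tree decomposition puts a clique entirely inside one bag — forcing width ≥ 3. Combining the bounds, tw(G) = 3.

3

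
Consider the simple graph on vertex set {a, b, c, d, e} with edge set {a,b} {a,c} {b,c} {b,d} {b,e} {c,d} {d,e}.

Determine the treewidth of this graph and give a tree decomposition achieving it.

Each bag holds 3 vertices, so the decomposition has width 2, which upper-bounds the treewidth. On the other hand G contains the 3-clique {b, d, e}. A clique must lie in a single bag of any decomposition, so no decomposition can have width below 2. The upper and lower bounds meet at 2, so that is the treewidth.

Treewidth 2.
Bags: B1 = {a, b, c}  B2 = {b, c, d}  B3 = {b, d, e}
Tree: B1–B2, B2–B3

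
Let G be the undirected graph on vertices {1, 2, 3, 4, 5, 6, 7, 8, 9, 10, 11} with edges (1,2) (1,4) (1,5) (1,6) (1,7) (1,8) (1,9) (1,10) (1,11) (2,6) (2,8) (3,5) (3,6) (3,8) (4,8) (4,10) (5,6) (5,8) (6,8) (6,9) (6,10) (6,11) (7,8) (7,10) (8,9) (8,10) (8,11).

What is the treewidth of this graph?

A width-3 tree decomposition is:
Bags: B1 = {1, 7, 8, 10}  B2 = {1, 4, 8, 10}  B3 = {1, 6, 8, 10}  B4 = {1, 6, 8, 11}  B5 = {1, 6, 8, 9}  B6 = {1, 5, 6, 8}  B7 = {1, 2, 6, 8}  B8 = {3, 5, 6, 8}
Tree: B1–B2, B1–B3, B3–B4, B4–B5, B3–B6, B6–B7, B6–B8
Every bag has size at most 4, so the width is 4 − 1 = 3 and tw(G) ≤ 3. For the lower bound, the 4 vertices {1, 4, 8, 10} are pairwise adjacent, and any tree decomposition puts a clique entirely inside one bag — forcing width ≥ 3. Hence tw(G) = 3 exactly.

3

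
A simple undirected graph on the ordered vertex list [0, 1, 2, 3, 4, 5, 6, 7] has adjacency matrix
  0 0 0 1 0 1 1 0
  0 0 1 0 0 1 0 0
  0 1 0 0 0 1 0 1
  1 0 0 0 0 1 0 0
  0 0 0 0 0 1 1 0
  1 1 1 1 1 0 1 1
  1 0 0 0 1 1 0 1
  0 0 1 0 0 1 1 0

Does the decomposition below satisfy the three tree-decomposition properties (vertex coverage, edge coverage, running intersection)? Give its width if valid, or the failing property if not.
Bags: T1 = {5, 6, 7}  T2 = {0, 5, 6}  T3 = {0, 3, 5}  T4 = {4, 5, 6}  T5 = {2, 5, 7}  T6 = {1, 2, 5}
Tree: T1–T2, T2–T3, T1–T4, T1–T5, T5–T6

Yes; width 2.

Every vertex of G appears in some bag (union = {0, 1, 2, 3, 4, 5, 6, 7}); every edge is covered by a bag; and for each vertex v the set of bags containing v is connected in the bag tree. The decomposition is therefore valid. The largest bag has 3 vertices, so the width is 2.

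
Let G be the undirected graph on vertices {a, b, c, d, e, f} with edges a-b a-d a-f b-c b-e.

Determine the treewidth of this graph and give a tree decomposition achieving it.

The largest bag has 2 vertices, giving width 1; this decomposition certifies tw(G) ≤ 1. Any graph with an edge has treewidth ≥ 1, and G has the edge a–b. Combining the bounds, tw(G) = 1.

Treewidth 1.
Bags: B1 = {a, b}  B2 = {a, d}  B3 = {a, f}  B4 = {b, e}  B5 = {b, c}
Tree: B1–B2, B1–B3, B1–B4, B1–B5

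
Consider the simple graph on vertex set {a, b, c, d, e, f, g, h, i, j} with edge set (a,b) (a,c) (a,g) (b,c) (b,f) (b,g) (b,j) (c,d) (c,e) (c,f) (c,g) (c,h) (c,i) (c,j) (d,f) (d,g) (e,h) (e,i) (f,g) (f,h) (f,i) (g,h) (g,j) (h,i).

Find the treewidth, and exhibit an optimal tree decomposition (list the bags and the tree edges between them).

Treewidth 3.
One optimal decomposition is:
Bags: B1 = {c, d, f, g}  B2 = {c, f, g, h}  B3 = {b, c, f, g}  B4 = {c, f, h, i}  B5 = {b, c, g, j}  B6 = {a, b, c, g}  B7 = {c, e, h, i}
Tree: B1–B2, B1–B3, B2–B4, B3–B5, B3–B6, B4–B7

Every bag has size at most 4, so the width is 4 − 1 = 3 and tw(G) ≤ 3. On the other hand G contains the 4-clique {a, b, c, g}. A clique must lie in a single bag of any decomposition, so no decomposition can have width below 3. Hence tw(G) = 3 exactly.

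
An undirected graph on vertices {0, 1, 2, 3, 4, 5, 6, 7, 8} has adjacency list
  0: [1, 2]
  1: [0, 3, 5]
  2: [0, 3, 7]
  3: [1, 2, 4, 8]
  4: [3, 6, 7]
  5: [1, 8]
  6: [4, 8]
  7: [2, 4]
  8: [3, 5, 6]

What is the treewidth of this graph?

3

A width-3 tree decomposition is:
Bags: B1 = {4, 6, 7, 8}  B2 = {3, 4, 7, 8}  B3 = {2, 3, 7, 8}  B4 = {2, 3, 5, 8}  B5 = {1, 2, 3, 5}  B6 = {0, 1, 2, 5}
Tree: B1–B2, B2–B3, B3–B4, B4–B5, B5–B6
The largest bag has 4 vertices, giving width 3; this decomposition certifies tw(G) ≤ 3. For the lower bound: the 4 vertex sets {4,6,7}, {8}, {3}, {0,1,2,5} are disjoint, each induces a connected subgraph, and every pair is joined by at least one edge of G. Contracting each set to a single vertex therefore yields K_{4} as a minor, and since treewidth is minor-monotone, tw(G) ≥ tw(K_{4}) = 3. The upper and lower bounds meet at 3, so that is the treewidth.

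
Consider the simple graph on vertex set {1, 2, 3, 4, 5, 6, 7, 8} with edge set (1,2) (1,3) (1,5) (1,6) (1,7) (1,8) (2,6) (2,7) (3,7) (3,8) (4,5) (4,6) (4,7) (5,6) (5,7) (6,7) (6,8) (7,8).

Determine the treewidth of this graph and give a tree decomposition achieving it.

Each bag holds 4 vertices, so the decomposition has width 3, which upper-bounds the treewidth. On the other hand G contains the 4-clique {1, 3, 7, 8}. A clique must lie in a single bag of any decomposition, so no decomposition can have width below 3. The upper and lower bounds meet at 3, so that is the treewidth.

Treewidth 3.
One optimal decomposition is:
Bags: B1 = {1, 6, 7, 8}  B2 = {1, 5, 6, 7}  B3 = {1, 3, 7, 8}  B4 = {4, 5, 6, 7}  B5 = {1, 2, 6, 7}
Tree: B1–B2, B1–B3, B2–B4, B1–B5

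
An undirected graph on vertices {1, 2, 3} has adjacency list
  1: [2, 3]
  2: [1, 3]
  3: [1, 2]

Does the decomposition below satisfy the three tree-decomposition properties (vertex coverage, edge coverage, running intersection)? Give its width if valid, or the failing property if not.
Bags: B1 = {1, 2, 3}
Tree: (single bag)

Checking the three conditions: (i) the bags cover all of {1, 2, 3}; (ii) for each edge, some bag contains both endpoints; (iii) the bags containing any fixed vertex form a subtree. All hold, so the decomposition is valid with width 3 − 1 = 2.

Yes; width 2.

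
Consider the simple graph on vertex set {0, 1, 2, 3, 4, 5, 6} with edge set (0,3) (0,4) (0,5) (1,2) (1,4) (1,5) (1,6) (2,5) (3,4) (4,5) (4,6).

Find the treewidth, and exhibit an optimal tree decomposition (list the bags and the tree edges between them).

Every bag has size at most 3, so the width is 3 − 1 = 2 and tw(G) ≤ 2. Conversely, {1, 2, 5} is a clique of size 3, and the vertices of any clique must share a bag in every tree decomposition; so some bag has ≥ 3 vertices and tw(G) ≥ 2. Combining the bounds, tw(G) = 2.

Treewidth 2.
One optimal decomposition is:
Bags: B1 = {1, 4, 5}  B2 = {0, 4, 5}  B3 = {0, 3, 4}  B4 = {1, 2, 5}  B5 = {1, 4, 6}
Tree: B1–B2, B2–B3, B1–B4, B1–B5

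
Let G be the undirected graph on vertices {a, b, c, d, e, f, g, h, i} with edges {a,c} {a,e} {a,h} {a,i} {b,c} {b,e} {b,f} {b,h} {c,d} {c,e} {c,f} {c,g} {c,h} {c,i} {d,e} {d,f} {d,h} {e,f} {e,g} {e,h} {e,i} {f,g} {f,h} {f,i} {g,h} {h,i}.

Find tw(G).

A width-4 tree decomposition is:
Bags: B1 = {c, e, f, h, i}  B2 = {a, c, e, h, i}  B3 = {c, d, e, f, h}  B4 = {c, e, f, g, h}  B5 = {b, c, e, f, h}
Tree: B1–B2, B1–B3, B1–B4, B1–B5
The largest bag has 5 vertices, giving width 4; this decomposition certifies tw(G) ≤ 4. For the lower bound, the 5 vertices {a, c, e, h, i} are pairwise adjacent, and any tree decomposition puts a clique entirely inside one bag — forcing width ≥ 4. Therefore the treewidth is 4.

4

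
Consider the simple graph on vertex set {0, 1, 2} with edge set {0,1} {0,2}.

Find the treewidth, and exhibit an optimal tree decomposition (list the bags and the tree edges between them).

Every bag has size at most 2, so the width is 2 − 1 = 1 and tw(G) ≤ 1. G has an edge, so its treewidth is at least 1. Combining the bounds, tw(G) = 1.

Treewidth 1.
One optimal decomposition is:
Bags: B1 = {0, 2}  B2 = {0, 1}
Tree: B1–B2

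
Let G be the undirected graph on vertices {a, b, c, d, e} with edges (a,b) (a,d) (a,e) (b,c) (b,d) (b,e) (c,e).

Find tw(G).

A width-2 tree decomposition is:
Bags: B1 = {a, b, e}  B2 = {a, b, d}  B3 = {b, c, e}
Tree: B1–B2, B1–B3
The largest bag has 3 vertices, giving width 2; this decomposition certifies tw(G) ≤ 2. On the other hand G contains the 3-clique {a, b, d}. A clique must lie in a single bag of any decomposition, so no decomposition can have width below 2. The upper and lower bounds meet at 2, so that is the treewidth.

2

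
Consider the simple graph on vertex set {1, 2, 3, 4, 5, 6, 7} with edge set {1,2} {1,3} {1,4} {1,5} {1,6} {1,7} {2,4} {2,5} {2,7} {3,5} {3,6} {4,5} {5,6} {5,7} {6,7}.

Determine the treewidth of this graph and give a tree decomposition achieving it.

The largest bag has 4 vertices, giving width 3; this decomposition certifies tw(G) ≤ 3. Conversely, {1, 2, 4, 5} is a clique of size 4, and the vertices of any clique must share a bag in every tree decomposition; so some bag has ≥ 4 vertices and tw(G) ≥ 3. Combining the bounds, tw(G) = 3.

Treewidth 3.
Bags: B1 = {1, 2, 5, 7}  B2 = {1, 5, 6, 7}  B3 = {1, 2, 4, 5}  B4 = {1, 3, 5, 6}
Tree: B1–B2, B1–B3, B2–B4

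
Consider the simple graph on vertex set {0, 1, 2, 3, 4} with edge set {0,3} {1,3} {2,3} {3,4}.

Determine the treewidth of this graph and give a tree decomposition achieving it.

Treewidth 1.
One optimal decomposition is:
Bags: B1 = {1, 3}  B2 = {3, 4}  B3 = {0, 3}  B4 = {2, 3}
Tree: B1–B2, B2–B3, B3–B4

Every bag has size at most 2, so the width is 2 − 1 = 1 and tw(G) ≤ 1. Since G has at least one edge (e.g. 1–3), it is not an edgeless graph, so tw(G) ≥ 1. The upper and lower bounds meet at 1, so that is the treewidth.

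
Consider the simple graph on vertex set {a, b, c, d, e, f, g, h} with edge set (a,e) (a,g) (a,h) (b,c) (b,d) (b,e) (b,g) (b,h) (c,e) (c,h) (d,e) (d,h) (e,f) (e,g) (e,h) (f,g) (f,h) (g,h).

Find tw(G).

A width-3 tree decomposition is:
Bags: B1 = {b, c, e, h}  B2 = {b, e, g, h}  B3 = {e, f, g, h}  B4 = {b, d, e, h}  B5 = {a, e, g, h}
Tree: B1–B2, B2–B3, B2–B4, B3–B5
Each bag holds 4 vertices, so the decomposition has width 3, which upper-bounds the treewidth. For the lower bound, the 4 vertices {b, d, e, h} are pairwise adjacent, and any tree decomposition puts a clique entirely inside one bag — forcing width ≥ 3. The upper and lower bounds meet at 3, so that is the treewidth.

3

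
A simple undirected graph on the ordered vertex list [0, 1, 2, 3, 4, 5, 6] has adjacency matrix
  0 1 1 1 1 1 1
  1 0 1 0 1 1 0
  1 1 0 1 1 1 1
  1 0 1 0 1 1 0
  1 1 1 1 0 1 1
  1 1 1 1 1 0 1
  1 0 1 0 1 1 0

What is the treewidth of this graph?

A width-4 tree decomposition is:
Bags: B1 = {0, 2, 3, 4, 5}  B2 = {0, 2, 4, 5, 6}  B3 = {0, 1, 2, 4, 5}
Tree: B1–B2, B1–B3
Each bag holds 5 vertices, so the decomposition has width 4, which upper-bounds the treewidth. Conversely, {0, 1, 2, 4, 5} is a clique of size 5, and the vertices of any clique must share a bag in every tree decomposition; so some bag has ≥ 5 vertices and tw(G) ≥ 4. The upper and lower bounds meet at 4, so that is the treewidth.

4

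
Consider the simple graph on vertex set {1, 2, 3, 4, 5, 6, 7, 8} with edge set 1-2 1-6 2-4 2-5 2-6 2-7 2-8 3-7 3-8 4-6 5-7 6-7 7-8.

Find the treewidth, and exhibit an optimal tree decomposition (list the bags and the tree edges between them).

Treewidth 2.
One optimal decomposition is:
Bags: B1 = {3, 7, 8}  B2 = {2, 7, 8}  B3 = {2, 6, 7}  B4 = {2, 4, 6}  B5 = {1, 2, 6}  B6 = {2, 5, 7}
Tree: B1–B2, B2–B3, B3–B4, B3–B5, B2–B6

Every bag has size at most 3, so the width is 3 − 1 = 2 and tw(G) ≤ 2. Conversely, {2, 7, 8} is a clique of size 3, and the vertices of any clique must share a bag in every tree decomposition; so some bag has ≥ 3 vertices and tw(G) ≥ 2. Combining the bounds, tw(G) = 2.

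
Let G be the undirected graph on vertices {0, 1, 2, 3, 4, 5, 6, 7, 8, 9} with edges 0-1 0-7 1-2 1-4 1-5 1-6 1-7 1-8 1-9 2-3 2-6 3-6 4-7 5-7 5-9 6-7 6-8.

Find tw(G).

2

A width-2 tree decomposition is:
Bags: B1 = {2, 3, 6}  B2 = {1, 2, 6}  B3 = {1, 6, 8}  B4 = {1, 6, 7}  B5 = {1, 5, 7}  B6 = {1, 5, 9}  B7 = {0, 1, 7}  B8 = {1, 4, 7}
Tree: B1–B2, B2–B3, B2–B4, B4–B5, B5–B6, B4–B7, B5–B8
The largest bag has 3 vertices, giving width 2; this decomposition certifies tw(G) ≤ 2. For the lower bound, the 3 vertices {1, 6, 8} are pairwise adjacent, and any tree decomposition puts a clique entirely inside one bag — forcing width ≥ 2. Combining the bounds, tw(G) = 2.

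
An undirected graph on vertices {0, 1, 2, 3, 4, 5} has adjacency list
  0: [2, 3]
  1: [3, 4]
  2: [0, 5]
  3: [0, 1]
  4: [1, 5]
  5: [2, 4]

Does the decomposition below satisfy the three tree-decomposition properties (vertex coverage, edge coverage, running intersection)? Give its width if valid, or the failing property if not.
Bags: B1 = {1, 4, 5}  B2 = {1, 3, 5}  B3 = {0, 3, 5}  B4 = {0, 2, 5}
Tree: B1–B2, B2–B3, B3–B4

Yes; width 2.

Checking the three conditions: (i) the bags cover all of {0, 1, 2, 3, 4, 5}; (ii) for each edge, some bag contains both endpoints; (iii) the bags containing any fixed vertex form a subtree. All hold, so the decomposition is valid with width 3 − 1 = 2.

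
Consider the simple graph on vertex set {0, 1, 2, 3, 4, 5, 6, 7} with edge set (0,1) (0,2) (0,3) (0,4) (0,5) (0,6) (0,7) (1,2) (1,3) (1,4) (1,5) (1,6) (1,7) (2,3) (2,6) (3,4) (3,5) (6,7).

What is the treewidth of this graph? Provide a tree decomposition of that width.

Treewidth 3.
One optimal decomposition is:
Bags: B1 = {0, 1, 3, 4}  B2 = {0, 1, 2, 3}  B3 = {0, 1, 2, 6}  B4 = {0, 1, 6, 7}  B5 = {0, 1, 3, 5}
Tree: B1–B2, B2–B3, B3–B4, B1–B5

Each bag holds 4 vertices, so the decomposition has width 3, which upper-bounds the treewidth. For the lower bound, the 4 vertices {0, 1, 2, 3} are pairwise adjacent, and any tree decomposition puts a clique entirely inside one bag — forcing width ≥ 3. Therefore the treewidth is 3.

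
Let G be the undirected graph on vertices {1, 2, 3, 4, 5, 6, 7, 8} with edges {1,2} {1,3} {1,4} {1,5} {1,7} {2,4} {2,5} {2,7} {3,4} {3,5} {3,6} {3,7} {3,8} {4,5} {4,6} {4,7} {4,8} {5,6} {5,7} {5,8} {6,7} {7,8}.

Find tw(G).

4

A width-4 tree decomposition is:
Bags: B1 = {1, 2, 4, 5, 7}  B2 = {1, 3, 4, 5, 7}  B3 = {3, 4, 5, 6, 7}  B4 = {3, 4, 5, 7, 8}
Tree: B1–B2, B2–B3, B3–B4
Each bag holds 5 vertices, so the decomposition has width 4, which upper-bounds the treewidth. On the other hand G contains the 5-clique {1, 2, 4, 5, 7}. A clique must lie in a single bag of any decomposition, so no decomposition can have width below 4. Combining the bounds, tw(G) = 4.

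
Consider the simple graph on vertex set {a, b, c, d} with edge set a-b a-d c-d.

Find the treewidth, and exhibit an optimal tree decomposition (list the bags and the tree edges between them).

Treewidth 1.
One such decomposition:
Bags: B1 = {a, d}  B2 = {a, b}  B3 = {c, d}
Tree: B1–B2, B1–B3

Every bag has size at most 2, so the width is 2 − 1 = 1 and tw(G) ≤ 1. Since G has at least one edge (e.g. d–a), it is not an edgeless graph, so tw(G) ≥ 1. Therefore the treewidth is 1.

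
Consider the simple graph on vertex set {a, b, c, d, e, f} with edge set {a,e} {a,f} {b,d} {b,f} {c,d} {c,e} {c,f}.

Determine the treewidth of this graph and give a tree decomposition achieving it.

Treewidth 2.
One optimal decomposition is:
Bags: B1 = {b, d, f}  B2 = {c, d, f}  B3 = {a, c, f}  B4 = {a, c, e}
Tree: B1–B2, B2–B3, B3–B4

The largest bag has 3 vertices, giving width 2; this decomposition certifies tw(G) ≤ 2. Since b–d–c–f–b is a cycle in G, G is not acyclic. Forests are exactly the graphs of treewidth ≤ 1, so tw(G) ≥ 2. Hence tw(G) = 2 exactly.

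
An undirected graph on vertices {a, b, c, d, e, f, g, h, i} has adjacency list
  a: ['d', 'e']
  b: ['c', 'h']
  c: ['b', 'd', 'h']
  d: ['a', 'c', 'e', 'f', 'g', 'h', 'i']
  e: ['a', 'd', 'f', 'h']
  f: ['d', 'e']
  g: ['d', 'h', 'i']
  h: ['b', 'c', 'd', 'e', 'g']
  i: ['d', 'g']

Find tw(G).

A width-2 tree decomposition is:
Bags: B1 = {d, e, h}  B2 = {d, g, h}  B3 = {c, d, h}  B4 = {b, c, h}  B5 = {d, g, i}  B6 = {d, e, f}  B7 = {a, d, e}
Tree: B1–B2, B2–B3, B3–B4, B2–B5, B1–B6, B1–B7
The largest bag has 3 vertices, giving width 2; this decomposition certifies tw(G) ≤ 2. For the lower bound, the 3 vertices {a, d, e} are pairwise adjacent, and any tree decomposition puts a clique entirely inside one bag — forcing width ≥ 2. The upper and lower bounds meet at 2, so that is the treewidth.

2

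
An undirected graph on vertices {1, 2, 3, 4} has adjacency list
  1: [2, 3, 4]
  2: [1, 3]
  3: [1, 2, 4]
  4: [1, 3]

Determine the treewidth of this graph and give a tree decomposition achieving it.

The largest bag has 3 vertices, giving width 2; this decomposition certifies tw(G) ≤ 2. For the lower bound, the 3 vertices {1, 2, 3} are pairwise adjacent, and any tree decomposition puts a clique entirely inside one bag — forcing width ≥ 2. The upper and lower bounds meet at 2, so that is the treewidth.

Treewidth 2.
One optimal decomposition is:
Bags: B1 = {1, 3, 4}  B2 = {1, 2, 3}
Tree: B1–B2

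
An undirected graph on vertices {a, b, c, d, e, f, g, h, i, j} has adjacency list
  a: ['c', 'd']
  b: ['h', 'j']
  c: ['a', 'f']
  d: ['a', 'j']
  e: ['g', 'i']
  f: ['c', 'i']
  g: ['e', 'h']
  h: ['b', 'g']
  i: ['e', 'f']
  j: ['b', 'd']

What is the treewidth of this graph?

A width-2 tree decomposition is:
Bags: B1 = {e, g, h}  B2 = {e, h, i}  B3 = {f, h, i}  B4 = {c, f, h}  B5 = {a, c, h}  B6 = {a, d, h}  B7 = {d, h, j}  B8 = {b, h, j}
Tree: B1–B2, B2–B3, B3–B4, B4–B5, B5–B6, B6–B7, B7–B8
The largest bag has 3 vertices, giving width 2; this decomposition certifies tw(G) ≤ 2. Since h–g–e–i–f–c–a–d–j–b–h is a cycle in G, G is not acyclic. Forests are exactly the graphs of treewidth ≤ 1, so tw(G) ≥ 2. Hence tw(G) = 2 exactly.

2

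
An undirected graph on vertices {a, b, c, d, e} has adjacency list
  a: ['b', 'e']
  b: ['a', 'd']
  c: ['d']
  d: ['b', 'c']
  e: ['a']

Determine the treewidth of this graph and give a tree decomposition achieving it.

Treewidth 1.
Bags: B1 = {c, d}  B2 = {b, d}  B3 = {a, b}  B4 = {a, e}
Tree: B1–B2, B2–B3, B3–B4

Each bag holds 2 vertices, so the decomposition has width 1, which upper-bounds the treewidth. G has an edge, so its treewidth is at least 1. Therefore the treewidth is 1.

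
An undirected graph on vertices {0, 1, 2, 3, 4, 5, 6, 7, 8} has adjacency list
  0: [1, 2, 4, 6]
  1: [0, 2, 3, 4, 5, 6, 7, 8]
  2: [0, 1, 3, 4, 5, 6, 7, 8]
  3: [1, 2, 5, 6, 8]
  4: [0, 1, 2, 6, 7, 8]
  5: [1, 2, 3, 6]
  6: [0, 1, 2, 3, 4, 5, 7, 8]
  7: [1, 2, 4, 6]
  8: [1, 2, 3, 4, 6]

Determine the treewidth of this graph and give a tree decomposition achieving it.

The largest bag has 5 vertices, giving width 4; this decomposition certifies tw(G) ≤ 4. On the other hand G contains the 5-clique {1, 2, 3, 6, 8}. A clique must lie in a single bag of any decomposition, so no decomposition can have width below 4. The upper and lower bounds meet at 4, so that is the treewidth.

Treewidth 4.
One optimal decomposition is:
Bags: B1 = {1, 2, 4, 6, 8}  B2 = {0, 1, 2, 4, 6}  B3 = {1, 2, 3, 6, 8}  B4 = {1, 2, 4, 6, 7}  B5 = {1, 2, 3, 5, 6}
Tree: B1–B2, B1–B3, B2–B4, B3–B5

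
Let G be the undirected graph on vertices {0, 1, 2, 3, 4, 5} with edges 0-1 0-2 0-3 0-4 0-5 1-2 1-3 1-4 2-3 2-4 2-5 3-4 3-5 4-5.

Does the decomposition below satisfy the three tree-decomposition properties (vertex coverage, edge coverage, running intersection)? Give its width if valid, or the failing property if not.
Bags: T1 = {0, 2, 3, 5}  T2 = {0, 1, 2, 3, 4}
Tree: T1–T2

A tree decomposition must satisfy three properties: every vertex lies in some bag; for every edge, both endpoints lie together in some bag; and for every vertex, the bags containing it form a connected subtree. Here edge (4,5) lies in no bag, so the decomposition is invalid.

No — edge (4,5) lies in no bag.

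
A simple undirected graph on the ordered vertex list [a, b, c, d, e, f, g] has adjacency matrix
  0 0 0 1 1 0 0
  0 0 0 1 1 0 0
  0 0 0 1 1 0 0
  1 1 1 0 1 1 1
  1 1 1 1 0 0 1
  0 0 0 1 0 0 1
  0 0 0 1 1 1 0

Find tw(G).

2

A width-2 tree decomposition is:
Bags: B1 = {d, e, g}  B2 = {a, d, e}  B3 = {d, f, g}  B4 = {c, d, e}  B5 = {b, d, e}
Tree: B1–B2, B1–B3, B2–B4, B1–B5
Each bag holds 3 vertices, so the decomposition has width 2, which upper-bounds the treewidth. Conversely, {d, e, g} is a clique of size 3, and the vertices of any clique must share a bag in every tree decomposition; so some bag has ≥ 3 vertices and tw(G) ≥ 2. Combining the bounds, tw(G) = 2.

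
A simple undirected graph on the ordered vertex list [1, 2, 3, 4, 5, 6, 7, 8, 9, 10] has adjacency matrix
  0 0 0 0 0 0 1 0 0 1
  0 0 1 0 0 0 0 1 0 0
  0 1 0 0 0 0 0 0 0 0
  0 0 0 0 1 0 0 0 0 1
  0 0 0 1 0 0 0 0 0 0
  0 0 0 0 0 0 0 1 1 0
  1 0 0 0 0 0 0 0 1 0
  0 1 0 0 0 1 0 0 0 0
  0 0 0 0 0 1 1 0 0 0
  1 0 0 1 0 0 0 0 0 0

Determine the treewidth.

1

A width-1 tree decomposition is:
Bags: B1 = {4, 5}  B2 = {4, 10}  B3 = {1, 10}  B4 = {1, 7}  B5 = {7, 9}  B6 = {6, 9}  B7 = {6, 8}  B8 = {2, 8}  B9 = {2, 3}
Tree: B1–B2, B2–B3, B3–B4, B4–B5, B5–B6, B6–B7, B7–B8, B8–B9
The largest bag has 2 vertices, giving width 1; this decomposition certifies tw(G) ≤ 1. G has an edge, so its treewidth is at least 1. The upper and lower bounds meet at 1, so that is the treewidth.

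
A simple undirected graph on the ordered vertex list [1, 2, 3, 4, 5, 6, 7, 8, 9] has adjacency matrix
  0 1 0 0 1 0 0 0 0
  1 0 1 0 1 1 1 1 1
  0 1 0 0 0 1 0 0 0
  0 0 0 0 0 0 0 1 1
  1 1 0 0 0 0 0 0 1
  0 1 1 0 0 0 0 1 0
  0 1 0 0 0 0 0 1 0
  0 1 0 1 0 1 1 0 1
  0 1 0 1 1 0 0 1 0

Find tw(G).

A width-2 tree decomposition is:
Bags: B1 = {2, 6, 8}  B2 = {2, 8, 9}  B3 = {2, 7, 8}  B4 = {4, 8, 9}  B5 = {2, 5, 9}  B6 = {2, 3, 6}  B7 = {1, 2, 5}
Tree: B1–B2, B1–B3, B2–B4, B2–B5, B1–B6, B5–B7
The largest bag has 3 vertices, giving width 2; this decomposition certifies tw(G) ≤ 2. For the lower bound, the 3 vertices {2, 8, 9} are pairwise adjacent, and any tree decomposition puts a clique entirely inside one bag — forcing width ≥ 2. Combining the bounds, tw(G) = 2.

2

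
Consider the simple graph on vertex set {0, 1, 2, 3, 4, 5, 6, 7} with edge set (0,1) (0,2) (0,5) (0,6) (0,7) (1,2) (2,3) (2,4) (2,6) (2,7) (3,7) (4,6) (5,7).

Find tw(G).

A width-2 tree decomposition is:
Bags: B1 = {0, 2, 7}  B2 = {0, 1, 2}  B3 = {0, 2, 6}  B4 = {2, 4, 6}  B5 = {2, 3, 7}  B6 = {0, 5, 7}
Tree: B1–B2, B1–B3, B3–B4, B1–B5, B1–B6
Each bag holds 3 vertices, so the decomposition has width 2, which upper-bounds the treewidth. Conversely, {0, 1, 2} is a clique of size 3, and the vertices of any clique must share a bag in every tree decomposition; so some bag has ≥ 3 vertices and tw(G) ≥ 2. Hence tw(G) = 2 exactly.

2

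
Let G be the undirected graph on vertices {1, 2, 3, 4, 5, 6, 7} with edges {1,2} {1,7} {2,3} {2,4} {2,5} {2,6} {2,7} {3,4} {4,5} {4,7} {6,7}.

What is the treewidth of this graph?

A width-2 tree decomposition is:
Bags: B1 = {2, 3, 4}  B2 = {2, 4, 7}  B3 = {1, 2, 7}  B4 = {2, 4, 5}  B5 = {2, 6, 7}
Tree: B1–B2, B2–B3, B2–B4, B3–B5
The largest bag has 3 vertices, giving width 2; this decomposition certifies tw(G) ≤ 2. On the other hand G contains the 3-clique {1, 2, 7}. A clique must lie in a single bag of any decomposition, so no decomposition can have width below 2. The upper and lower bounds meet at 2, so that is the treewidth.

2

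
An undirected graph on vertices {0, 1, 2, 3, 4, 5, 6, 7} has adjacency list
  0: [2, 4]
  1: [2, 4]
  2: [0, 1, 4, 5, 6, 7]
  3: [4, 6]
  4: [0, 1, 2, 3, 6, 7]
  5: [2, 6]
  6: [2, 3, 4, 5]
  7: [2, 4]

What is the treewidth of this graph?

2

A width-2 tree decomposition is:
Bags: B1 = {2, 4, 6}  B2 = {2, 5, 6}  B3 = {0, 2, 4}  B4 = {1, 2, 4}  B5 = {2, 4, 7}  B6 = {3, 4, 6}
Tree: B1–B2, B1–B3, B1–B4, B4–B5, B1–B6
The largest bag has 3 vertices, giving width 2; this decomposition certifies tw(G) ≤ 2. For the lower bound, the 3 vertices {0, 2, 4} are pairwise adjacent, and any tree decomposition puts a clique entirely inside one bag — forcing width ≥ 2. Therefore the treewidth is 2.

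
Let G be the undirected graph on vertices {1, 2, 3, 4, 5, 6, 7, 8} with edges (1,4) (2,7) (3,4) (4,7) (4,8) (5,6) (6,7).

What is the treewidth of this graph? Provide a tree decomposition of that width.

Every bag has size at most 2, so the width is 2 − 1 = 1 and tw(G) ≤ 1. G has an edge, so its treewidth is at least 1. Therefore the treewidth is 1.

Treewidth 1.
Bags: B1 = {4, 7}  B2 = {6, 7}  B3 = {1, 4}  B4 = {5, 6}  B5 = {2, 7}  B6 = {4, 8}  B7 = {3, 4}
Tree: B1–B2, B1–B3, B2–B4, B1–B5, B3–B6, B1–B7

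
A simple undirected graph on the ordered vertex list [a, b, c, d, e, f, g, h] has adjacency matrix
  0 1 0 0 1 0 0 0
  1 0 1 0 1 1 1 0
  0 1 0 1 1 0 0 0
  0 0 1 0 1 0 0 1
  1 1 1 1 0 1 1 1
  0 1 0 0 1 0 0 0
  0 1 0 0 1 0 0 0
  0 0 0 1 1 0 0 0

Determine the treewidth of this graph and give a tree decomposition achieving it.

Every bag has size at most 3, so the width is 3 − 1 = 2 and tw(G) ≤ 2. Conversely, {d, e, h} is a clique of size 3, and the vertices of any clique must share a bag in every tree decomposition; so some bag has ≥ 3 vertices and tw(G) ≥ 2. Combining the bounds, tw(G) = 2.

Treewidth 2.
One such decomposition:
Bags: B1 = {b, e, g}  B2 = {b, c, e}  B3 = {c, d, e}  B4 = {a, b, e}  B5 = {d, e, h}  B6 = {b, e, f}
Tree: B1–B2, B2–B3, B2–B4, B3–B5, B1–B6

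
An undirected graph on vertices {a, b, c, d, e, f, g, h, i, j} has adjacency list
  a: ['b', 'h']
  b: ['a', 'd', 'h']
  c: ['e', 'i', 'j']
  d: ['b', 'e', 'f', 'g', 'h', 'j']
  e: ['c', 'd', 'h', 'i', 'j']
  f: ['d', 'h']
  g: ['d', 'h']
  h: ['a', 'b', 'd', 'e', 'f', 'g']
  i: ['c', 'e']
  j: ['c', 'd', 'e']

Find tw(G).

2

A width-2 tree decomposition is:
Bags: B1 = {b, d, h}  B2 = {d, f, h}  B3 = {d, e, h}  B4 = {a, b, h}  B5 = {d, e, j}  B6 = {c, e, j}  B7 = {c, e, i}  B8 = {d, g, h}
Tree: B1–B2, B2–B3, B1–B4, B3–B5, B5–B6, B6–B7, B3–B8
The largest bag has 3 vertices, giving width 2; this decomposition certifies tw(G) ≤ 2. On the other hand G contains the 3-clique {d, e, j}. A clique must lie in a single bag of any decomposition, so no decomposition can have width below 2. Combining the bounds, tw(G) = 2.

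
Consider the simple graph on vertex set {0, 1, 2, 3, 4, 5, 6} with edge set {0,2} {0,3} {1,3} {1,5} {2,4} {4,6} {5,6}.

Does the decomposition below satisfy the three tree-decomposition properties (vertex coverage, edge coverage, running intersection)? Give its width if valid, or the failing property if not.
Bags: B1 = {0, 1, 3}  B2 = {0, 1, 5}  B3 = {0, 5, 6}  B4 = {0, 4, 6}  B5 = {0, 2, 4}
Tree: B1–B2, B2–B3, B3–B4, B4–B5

Yes; width 2.

Checking the three conditions: (i) the bags cover all of {0, 1, 2, 3, 4, 5, 6}; (ii) for each edge, some bag contains both endpoints; (iii) the bags containing any fixed vertex form a subtree. All hold, so the decomposition is valid with width 3 − 1 = 2.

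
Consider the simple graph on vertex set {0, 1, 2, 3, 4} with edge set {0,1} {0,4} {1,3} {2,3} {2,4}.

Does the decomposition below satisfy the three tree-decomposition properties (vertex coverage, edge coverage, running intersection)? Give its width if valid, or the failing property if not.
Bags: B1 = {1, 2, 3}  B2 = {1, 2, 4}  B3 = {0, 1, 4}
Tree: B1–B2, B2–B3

Yes; width 2.

Checking the three conditions: (i) the bags cover all of {0, 1, 2, 3, 4}; (ii) for each edge, some bag contains both endpoints; (iii) the bags containing any fixed vertex form a subtree. All hold, so the decomposition is valid with width 3 − 1 = 2.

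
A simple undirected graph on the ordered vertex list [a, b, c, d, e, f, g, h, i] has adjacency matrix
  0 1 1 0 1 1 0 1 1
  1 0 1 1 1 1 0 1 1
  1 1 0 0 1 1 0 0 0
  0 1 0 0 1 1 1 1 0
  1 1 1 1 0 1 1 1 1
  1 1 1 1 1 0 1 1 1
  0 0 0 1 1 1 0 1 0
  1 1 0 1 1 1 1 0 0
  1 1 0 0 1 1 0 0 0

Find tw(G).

A width-4 tree decomposition is:
Bags: B1 = {a, b, e, f, h}  B2 = {a, b, c, e, f}  B3 = {a, b, e, f, i}  B4 = {b, d, e, f, h}  B5 = {d, e, f, g, h}
Tree: B1–B2, B1–B3, B1–B4, B4–B5
Every bag has size at most 5, so the width is 5 − 1 = 4 and tw(G) ≤ 4. On the other hand G contains the 5-clique {d, e, f, g, h}. A clique must lie in a single bag of any decomposition, so no decomposition can have width below 4. Therefore the treewidth is 4.

4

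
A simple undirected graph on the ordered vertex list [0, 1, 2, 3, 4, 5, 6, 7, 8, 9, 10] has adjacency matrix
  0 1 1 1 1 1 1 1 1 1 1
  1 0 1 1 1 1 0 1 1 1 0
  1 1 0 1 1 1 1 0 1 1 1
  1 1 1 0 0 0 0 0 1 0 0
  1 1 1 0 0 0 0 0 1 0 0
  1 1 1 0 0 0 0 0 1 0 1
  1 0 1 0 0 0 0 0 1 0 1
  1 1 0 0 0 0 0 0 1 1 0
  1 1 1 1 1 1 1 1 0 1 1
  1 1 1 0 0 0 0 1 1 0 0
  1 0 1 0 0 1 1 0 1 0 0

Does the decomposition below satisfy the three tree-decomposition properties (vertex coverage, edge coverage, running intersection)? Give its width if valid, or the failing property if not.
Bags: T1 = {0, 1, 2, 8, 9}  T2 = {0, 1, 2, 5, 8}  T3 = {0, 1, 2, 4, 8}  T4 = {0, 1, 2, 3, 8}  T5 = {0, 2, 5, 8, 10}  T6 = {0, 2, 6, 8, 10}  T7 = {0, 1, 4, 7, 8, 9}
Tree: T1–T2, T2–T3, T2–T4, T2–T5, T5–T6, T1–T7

No — bags containing vertex 4 are not connected in the tree.

A tree decomposition must satisfy three properties: every vertex lies in some bag; for every edge, both endpoints lie together in some bag; and for every vertex, the bags containing it form a connected subtree. Here bags containing vertex 4 are not connected in the tree, so the decomposition is invalid.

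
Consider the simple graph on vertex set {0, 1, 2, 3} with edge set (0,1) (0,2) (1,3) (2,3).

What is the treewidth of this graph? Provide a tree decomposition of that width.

Treewidth 2.
One such decomposition:
Bags: B1 = {0, 1, 3}  B2 = {0, 2, 3}
Tree: B1–B2

Each bag holds 3 vertices, so the decomposition has width 2, which upper-bounds the treewidth. For the lower bound, G contains the cycle 3–1–0–2–3, so G is not a forest; only forests have treewidth ≤ 1, hence tw(G) ≥ 2. Therefore the treewidth is 2.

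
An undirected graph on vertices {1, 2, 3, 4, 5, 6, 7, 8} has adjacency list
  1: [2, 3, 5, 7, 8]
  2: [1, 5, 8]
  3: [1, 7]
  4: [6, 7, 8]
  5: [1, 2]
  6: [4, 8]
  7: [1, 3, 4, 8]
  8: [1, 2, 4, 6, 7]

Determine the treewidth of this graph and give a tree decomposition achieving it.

Treewidth 2.
Bags: B1 = {1, 2, 5}  B2 = {1, 2, 8}  B3 = {1, 7, 8}  B4 = {4, 7, 8}  B5 = {4, 6, 8}  B6 = {1, 3, 7}
Tree: B1–B2, B2–B3, B3–B4, B4–B5, B3–B6

Every bag has size at most 3, so the width is 3 − 1 = 2 and tw(G) ≤ 2. On the other hand G contains the 3-clique {1, 2, 8}. A clique must lie in a single bag of any decomposition, so no decomposition can have width below 2. The upper and lower bounds meet at 2, so that is the treewidth.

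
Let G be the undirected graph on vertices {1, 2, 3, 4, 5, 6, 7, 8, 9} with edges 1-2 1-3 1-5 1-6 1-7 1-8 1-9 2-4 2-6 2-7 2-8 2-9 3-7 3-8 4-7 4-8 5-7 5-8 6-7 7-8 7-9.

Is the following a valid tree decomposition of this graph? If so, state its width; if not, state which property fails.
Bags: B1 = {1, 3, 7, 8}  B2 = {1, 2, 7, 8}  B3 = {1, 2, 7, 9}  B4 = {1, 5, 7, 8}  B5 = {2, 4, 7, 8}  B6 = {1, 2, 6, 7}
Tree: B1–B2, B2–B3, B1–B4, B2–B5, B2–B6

Checking the three conditions: (i) the bags cover all of {1, 2, 3, 4, 5, 6, 7, 8, 9}; (ii) for each edge, some bag contains both endpoints; (iii) the bags containing any fixed vertex form a subtree. All hold, so the decomposition is valid with width 4 − 1 = 3.

Yes; width 3.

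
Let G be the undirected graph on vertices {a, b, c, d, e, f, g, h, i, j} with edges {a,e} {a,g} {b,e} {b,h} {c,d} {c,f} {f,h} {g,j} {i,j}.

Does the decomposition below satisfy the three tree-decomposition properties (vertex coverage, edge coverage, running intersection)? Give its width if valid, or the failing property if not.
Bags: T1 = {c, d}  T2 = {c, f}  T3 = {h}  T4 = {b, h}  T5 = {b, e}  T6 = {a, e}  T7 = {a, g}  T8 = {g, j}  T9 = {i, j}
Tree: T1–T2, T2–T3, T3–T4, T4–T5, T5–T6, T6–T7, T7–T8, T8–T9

A tree decomposition must satisfy three properties: every vertex lies in some bag; for every edge, both endpoints lie together in some bag; and for every vertex, the bags containing it form a connected subtree. Here edge (f,h) lies in no bag, so the decomposition is invalid.

No — edge (f,h) lies in no bag.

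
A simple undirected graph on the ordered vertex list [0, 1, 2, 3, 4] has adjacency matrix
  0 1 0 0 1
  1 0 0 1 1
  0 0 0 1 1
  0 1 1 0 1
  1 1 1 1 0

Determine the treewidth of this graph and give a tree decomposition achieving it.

Every bag has size at most 3, so the width is 3 − 1 = 2 and tw(G) ≤ 2. On the other hand G contains the 3-clique {0, 1, 4}. A clique must lie in a single bag of any decomposition, so no decomposition can have width below 2. Therefore the treewidth is 2.

Treewidth 2.
One optimal decomposition is:
Bags: B1 = {1, 3, 4}  B2 = {0, 1, 4}  B3 = {2, 3, 4}
Tree: B1–B2, B1–B3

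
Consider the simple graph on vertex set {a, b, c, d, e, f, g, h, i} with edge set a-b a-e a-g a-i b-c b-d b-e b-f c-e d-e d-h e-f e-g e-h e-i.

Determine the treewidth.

A width-2 tree decomposition is:
Bags: B1 = {a, e, g}  B2 = {a, b, e}  B3 = {b, d, e}  B4 = {b, c, e}  B5 = {b, e, f}  B6 = {d, e, h}  B7 = {a, e, i}
Tree: B1–B2, B2–B3, B3–B4, B3–B5, B3–B6, B2–B7
Every bag has size at most 3, so the width is 3 − 1 = 2 and tw(G) ≤ 2. Conversely, {a, e, g} is a clique of size 3, and the vertices of any clique must share a bag in every tree decomposition; so some bag has ≥ 3 vertices and tw(G) ≥ 2. Hence tw(G) = 2 exactly.

2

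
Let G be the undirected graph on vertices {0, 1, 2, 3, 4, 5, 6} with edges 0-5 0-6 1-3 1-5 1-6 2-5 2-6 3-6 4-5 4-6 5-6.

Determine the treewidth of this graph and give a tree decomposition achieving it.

Treewidth 2.
One optimal decomposition is:
Bags: B1 = {1, 5, 6}  B2 = {4, 5, 6}  B3 = {1, 3, 6}  B4 = {2, 5, 6}  B5 = {0, 5, 6}
Tree: B1–B2, B1–B3, B2–B4, B4–B5

The largest bag has 3 vertices, giving width 2; this decomposition certifies tw(G) ≤ 2. On the other hand G contains the 3-clique {1, 3, 6}. A clique must lie in a single bag of any decomposition, so no decomposition can have width below 2. Therefore the treewidth is 2.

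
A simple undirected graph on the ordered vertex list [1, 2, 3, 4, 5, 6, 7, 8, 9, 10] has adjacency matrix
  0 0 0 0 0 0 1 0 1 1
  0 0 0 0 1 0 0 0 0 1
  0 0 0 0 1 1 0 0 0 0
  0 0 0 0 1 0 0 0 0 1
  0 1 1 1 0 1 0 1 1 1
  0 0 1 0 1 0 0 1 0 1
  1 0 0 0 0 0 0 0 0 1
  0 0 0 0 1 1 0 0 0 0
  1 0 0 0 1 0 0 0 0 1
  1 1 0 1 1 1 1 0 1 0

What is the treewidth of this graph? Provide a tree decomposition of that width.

Treewidth 2.
One such decomposition:
Bags: B1 = {2, 5, 10}  B2 = {5, 6, 10}  B3 = {5, 6, 8}  B4 = {5, 9, 10}  B5 = {4, 5, 10}  B6 = {1, 9, 10}  B7 = {3, 5, 6}  B8 = {1, 7, 10}
Tree: B1–B2, B2–B3, B1–B4, B1–B5, B4–B6, B3–B7, B6–B8

Each bag holds 3 vertices, so the decomposition has width 2, which upper-bounds the treewidth. On the other hand G contains the 3-clique {1, 9, 10}. A clique must lie in a single bag of any decomposition, so no decomposition can have width below 2. Therefore the treewidth is 2.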